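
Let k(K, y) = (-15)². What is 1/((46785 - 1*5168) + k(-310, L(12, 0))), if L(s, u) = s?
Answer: 1/41842 ≈ 2.3899e-5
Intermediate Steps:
k(K, y) = 225
1/((46785 - 1*5168) + k(-310, L(12, 0))) = 1/((46785 - 1*5168) + 225) = 1/((46785 - 5168) + 225) = 1/(41617 + 225) = 1/41842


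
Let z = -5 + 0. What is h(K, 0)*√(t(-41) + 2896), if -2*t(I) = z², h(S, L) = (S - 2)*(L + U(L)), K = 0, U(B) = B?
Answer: 0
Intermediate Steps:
z = -5
h(S, L) = 2*L*(-2 + S) (h(S, L) = (S - 2)*(L + L) = (-2 + S)*(2*L) = 2*L*(-2 + S))
t(I) = -25/2 (t(I) = -½*(-5)² = -½*25 = -25/2)
h(K, 0)*√(t(-41) + 2896) = (2*0*(-2 + 0))*√(-25/2 + 2896) = (2*0*(-2))*√(5767/2) = 0*(√11534/2) = 0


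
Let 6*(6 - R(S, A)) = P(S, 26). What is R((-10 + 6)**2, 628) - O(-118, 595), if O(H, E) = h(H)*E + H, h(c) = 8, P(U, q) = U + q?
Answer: -4643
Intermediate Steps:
R(S, A) = 5/3 - S/6 (R(S, A) = 6 - (S + 26)/6 = 6 - (26 + S)/6 = 6 + (-13/3 - S/6) = 5/3 - S/6)
O(H, E) = H + 8*E (O(H, E) = 8*E + H = H + 8*E)
R((-10 + 6)**2, 628) - O(-118, 595) = (5/3 - (-10 + 6)**2/6) - (-118 + 8*595) = (5/3 - 1/6*(-4)**2) - (-118 + 4760) = (5/3 - 1/6*16) - 1*4642 = (5/3 - 8/3) - 4642 = -1 - 4642 = -4643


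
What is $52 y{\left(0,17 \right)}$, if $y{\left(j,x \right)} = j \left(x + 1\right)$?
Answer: $0$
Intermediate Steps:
$y{\left(j,x \right)} = j \left(1 + x\right)$
$52 y{\left(0,17 \right)} = 52 \cdot 0 \left(1 + 17\right) = 52 \cdot 0 \cdot 18 = 52 \cdot 0 = 0$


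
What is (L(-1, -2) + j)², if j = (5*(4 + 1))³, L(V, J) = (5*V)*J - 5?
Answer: 244296900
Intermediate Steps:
L(V, J) = -5 + 5*J*V (L(V, J) = 5*J*V - 5 = -5 + 5*J*V)
j = 15625 (j = (5*5)³ = 25³ = 15625)
(L(-1, -2) + j)² = ((-5 + 5*(-2)*(-1)) + 15625)² = ((-5 + 10) + 15625)² = (5 + 15625)² = 15630² = 244296900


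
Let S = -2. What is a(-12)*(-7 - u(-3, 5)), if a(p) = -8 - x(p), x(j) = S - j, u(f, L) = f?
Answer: 72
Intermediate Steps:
x(j) = -2 - j
a(p) = -6 + p (a(p) = -8 - (-2 - p) = -8 + (2 + p) = -6 + p)
a(-12)*(-7 - u(-3, 5)) = (-6 - 12)*(-7 - 1*(-3)) = -18*(-7 + 3) = -18*(-4) = 72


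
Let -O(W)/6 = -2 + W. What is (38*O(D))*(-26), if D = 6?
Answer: 23712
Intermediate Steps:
O(W) = 12 - 6*W (O(W) = -6*(-2 + W) = 12 - 6*W)
(38*O(D))*(-26) = (38*(12 - 6*6))*(-26) = (38*(12 - 36))*(-26) = (38*(-24))*(-26) = -912*(-26) = 23712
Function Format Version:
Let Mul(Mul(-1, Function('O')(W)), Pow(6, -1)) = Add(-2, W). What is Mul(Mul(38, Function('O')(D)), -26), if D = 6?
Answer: 23712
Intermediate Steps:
Function('O')(W) = Add(12, Mul(-6, W)) (Function('O')(W) = Mul(-6, Add(-2, W)) = Add(12, Mul(-6, W)))
Mul(Mul(38, Function('O')(D)), -26) = Mul(Mul(38, Add(12, Mul(-6, 6))), -26) = Mul(Mul(38, Add(12, -36)), -26) = Mul(Mul(38, -24), -26) = Mul(-912, -26) = 23712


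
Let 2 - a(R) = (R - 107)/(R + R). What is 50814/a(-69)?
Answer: 1753083/25 ≈ 70123.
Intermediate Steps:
a(R) = 2 - (-107 + R)/(2*R) (a(R) = 2 - (R - 107)/(R + R) = 2 - (-107 + R)/(2*R))
50814/a(-69) = 50814/(((½)*(107 + 3*(-69))/(-69))) = 50814/(((½)*(-1/69)*(107 - 207))) = 50814/(((½)*(-1/69)*(-100))) = 50814/(50/69) = 50814*(69/50) = 1753083/25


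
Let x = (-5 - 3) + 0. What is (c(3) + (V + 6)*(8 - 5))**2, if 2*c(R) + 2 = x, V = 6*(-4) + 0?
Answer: 3481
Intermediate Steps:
V = -24 (V = -24 + 0 = -24)
x = -8 (x = -8 + 0 = -8)
c(R) = -5 (c(R) = -1 + (1/2)*(-8) = -1 - 4 = -5)
(c(3) + (V + 6)*(8 - 5))**2 = (-5 + (-24 + 6)*(8 - 5))**2 = (-5 - 18*3)**2 = (-5 - 54)**2 = (-59)**2 = 3481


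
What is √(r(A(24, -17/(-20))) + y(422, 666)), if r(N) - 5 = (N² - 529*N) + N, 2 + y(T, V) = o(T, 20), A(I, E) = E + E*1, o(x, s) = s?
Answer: 7*I*√1779/10 ≈ 29.525*I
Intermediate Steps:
A(I, E) = 2*E (A(I, E) = E + E = 2*E)
y(T, V) = 18 (y(T, V) = -2 + 20 = 18)
r(N) = 5 + N² - 528*N (r(N) = 5 + ((N² - 529*N) + N) = 5 + (N² - 528*N) = 5 + N² - 528*N)
√(r(A(24, -17/(-20))) + y(422, 666)) = √((5 + (2*(-17/(-20)))² - 1056*(-17/(-20))) + 18) = √((5 + (2*(-17*(-1/20)))² - 1056*(-17*(-1/20))) + 18) = √((5 + (2*(17/20))² - 1056*17/20) + 18) = √((5 + (17/10)² - 528*17/10) + 18) = √((5 + 289/100 - 4488/5) + 18) = √(-88971/100 + 18) = √(-87171/100) = 7*I*√1779/10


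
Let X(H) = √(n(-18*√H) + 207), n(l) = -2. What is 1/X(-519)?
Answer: √205/205 ≈ 0.069843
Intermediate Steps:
X(H) = √205 (X(H) = √(-2 + 207) = √205)
1/X(-519) = 1/(√205) = √205/205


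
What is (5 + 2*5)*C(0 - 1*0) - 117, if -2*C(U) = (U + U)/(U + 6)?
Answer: -117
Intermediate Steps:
C(U) = -U/(6 + U) (C(U) = -(U + U)/(2*(U + 6)) = -2*U/(2*(6 + U)) = -U/(6 + U))
(5 + 2*5)*C(0 - 1*0) - 117 = (5 + 2*5)*(-(0 - 1*0)/(6 + (0 - 1*0))) - 117 = (5 + 10)*(-(0 + 0)/(6 + (0 + 0))) - 117 = 15*(-1*0/(6 + 0)) - 117 = 15*(-1*0/6) - 117 = 15*(-1*0*1/6) - 117 = 15*0 - 117 = 0 - 117 = -117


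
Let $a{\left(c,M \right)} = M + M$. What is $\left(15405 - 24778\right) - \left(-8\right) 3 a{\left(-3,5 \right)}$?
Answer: $-9133$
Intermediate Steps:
$a{\left(c,M \right)} = 2 M$
$\left(15405 - 24778\right) - \left(-8\right) 3 a{\left(-3,5 \right)} = \left(15405 - 24778\right) - \left(-8\right) 3 \cdot 2 \cdot 5 = \left(15405 - 24778\right) - \left(-24\right) 10 = -9373 - -240 = -9373 + 240 = -9133$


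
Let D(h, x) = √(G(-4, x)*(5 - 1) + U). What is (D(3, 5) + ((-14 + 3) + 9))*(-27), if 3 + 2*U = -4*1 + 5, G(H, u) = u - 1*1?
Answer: 54 - 27*√15 ≈ -50.571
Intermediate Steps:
G(H, u) = -1 + u (G(H, u) = u - 1 = -1 + u)
U = -1 (U = -3/2 + (-4*1 + 5)/2 = -3/2 + (-4 + 5)/2 = -3/2 + (½)*1 = -3/2 + ½ = -1)
D(h, x) = √(-5 + 4*x) (D(h, x) = √((-1 + x)*(5 - 1) - 1) = √((-1 + x)*4 - 1) = √((-4 + 4*x) - 1) = √(-5 + 4*x))
(D(3, 5) + ((-14 + 3) + 9))*(-27) = (√(-5 + 4*5) + ((-14 + 3) + 9))*(-27) = (√(-5 + 20) + (-11 + 9))*(-27) = (√15 - 2)*(-27) = (-2 + √15)*(-27) = 54 - 27*√15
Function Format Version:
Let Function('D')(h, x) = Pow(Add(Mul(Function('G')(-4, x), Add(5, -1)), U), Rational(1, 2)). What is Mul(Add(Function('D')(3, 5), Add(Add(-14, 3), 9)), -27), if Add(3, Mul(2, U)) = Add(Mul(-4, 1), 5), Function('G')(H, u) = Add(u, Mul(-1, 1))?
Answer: Add(54, Mul(-27, Pow(15, Rational(1, 2)))) ≈ -50.571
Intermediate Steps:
Function('G')(H, u) = Add(-1, u) (Function('G')(H, u) = Add(u, -1) = Add(-1, u))
U = -1 (U = Add(Rational(-3, 2), Mul(Rational(1, 2), Add(Mul(-4, 1), 5))) = Add(Rational(-3, 2), Mul(Rational(1, 2), Add(-4, 5))) = Add(Rational(-3, 2), Mul(Rational(1, 2), 1)) = Add(Rational(-3, 2), Rational(1, 2)) = -1)
Function('D')(h, x) = Pow(Add(-5, Mul(4, x)), Rational(1, 2)) (Function('D')(h, x) = Pow(Add(Mul(Add(-1, x), Add(5, -1)), -1), Rational(1, 2)) = Pow(Add(Mul(Add(-1, x), 4), -1), Rational(1, 2)) = Pow(Add(Add(-4, Mul(4, x)), -1), Rational(1, 2)) = Pow(Add(-5, Mul(4, x)), Rational(1, 2)))
Mul(Add(Function('D')(3, 5), Add(Add(-14, 3), 9)), -27) = Mul(Add(Pow(Add(-5, Mul(4, 5)), Rational(1, 2)), Add(Add(-14, 3), 9)), -27) = Mul(Add(Pow(Add(-5, 20), Rational(1, 2)), Add(-11, 9)), -27) = Mul(Add(Pow(15, Rational(1, 2)), -2), -27) = Mul(Add(-2, Pow(15, Rational(1, 2))), -27) = Add(54, Mul(-27, Pow(15, Rational(1, 2))))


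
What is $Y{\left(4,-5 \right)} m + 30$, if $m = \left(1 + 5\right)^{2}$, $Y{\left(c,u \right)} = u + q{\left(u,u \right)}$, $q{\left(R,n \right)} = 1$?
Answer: $-114$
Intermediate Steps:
$Y{\left(c,u \right)} = 1 + u$ ($Y{\left(c,u \right)} = u + 1 = 1 + u$)
$m = 36$ ($m = 6^{2} = 36$)
$Y{\left(4,-5 \right)} m + 30 = \left(1 - 5\right) 36 + 30 = \left(-4\right) 36 + 30 = -144 + 30 = -114$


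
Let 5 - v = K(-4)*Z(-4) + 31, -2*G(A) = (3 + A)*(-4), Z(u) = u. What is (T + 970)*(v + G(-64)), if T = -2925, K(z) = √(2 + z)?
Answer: 289340 - 7820*I*√2 ≈ 2.8934e+5 - 11059.0*I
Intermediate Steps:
G(A) = 6 + 2*A (G(A) = -(3 + A)*(-4)/2 = -(-12 - 4*A)/2 = 6 + 2*A)
v = -26 + 4*I*√2 (v = 5 - (√(2 - 4)*(-4) + 31) = 5 - (√(-2)*(-4) + 31) = 5 - ((I*√2)*(-4) + 31) = 5 - (-4*I*√2 + 31) = 5 - (31 - 4*I*√2) = 5 + (-31 + 4*I*√2) = -26 + 4*I*√2 ≈ -26.0 + 5.6569*I)
(T + 970)*(v + G(-64)) = (-2925 + 970)*((-26 + 4*I*√2) + (6 + 2*(-64))) = -1955*((-26 + 4*I*√2) + (6 - 128)) = -1955*((-26 + 4*I*√2) - 122) = -1955*(-148 + 4*I*√2) = 289340 - 7820*I*√2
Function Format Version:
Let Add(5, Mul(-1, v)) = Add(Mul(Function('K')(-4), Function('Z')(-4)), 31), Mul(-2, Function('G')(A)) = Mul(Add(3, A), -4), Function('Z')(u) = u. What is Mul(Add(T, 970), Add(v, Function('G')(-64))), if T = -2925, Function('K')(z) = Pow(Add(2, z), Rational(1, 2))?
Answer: Add(289340, Mul(-7820, I, Pow(2, Rational(1, 2)))) ≈ Add(2.8934e+5, Mul(-11059., I))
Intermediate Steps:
Function('G')(A) = Add(6, Mul(2, A)) (Function('G')(A) = Mul(Rational(-1, 2), Mul(Add(3, A), -4)) = Mul(Rational(-1, 2), Add(-12, Mul(-4, A))) = Add(6, Mul(2, A)))
v = Add(-26, Mul(4, I, Pow(2, Rational(1, 2)))) (v = Add(5, Mul(-1, Add(Mul(Pow(Add(2, -4), Rational(1, 2)), -4), 31))) = Add(5, Mul(-1, Add(Mul(Pow(-2, Rational(1, 2)), -4), 31))) = Add(5, Mul(-1, Add(Mul(Mul(I, Pow(2, Rational(1, 2))), -4), 31))) = Add(5, Mul(-1, Add(Mul(-4, I, Pow(2, Rational(1, 2))), 31))) = Add(5, Mul(-1, Add(31, Mul(-4, I, Pow(2, Rational(1, 2)))))) = Add(5, Add(-31, Mul(4, I, Pow(2, Rational(1, 2))))) = Add(-26, Mul(4, I, Pow(2, Rational(1, 2)))) ≈ Add(-26.000, Mul(5.6569, I)))
Mul(Add(T, 970), Add(v, Function('G')(-64))) = Mul(Add(-2925, 970), Add(Add(-26, Mul(4, I, Pow(2, Rational(1, 2)))), Add(6, Mul(2, -64)))) = Mul(-1955, Add(Add(-26, Mul(4, I, Pow(2, Rational(1, 2)))), Add(6, -128))) = Mul(-1955, Add(Add(-26, Mul(4, I, Pow(2, Rational(1, 2)))), -122)) = Mul(-1955, Add(-148, Mul(4, I, Pow(2, Rational(1, 2))))) = Add(289340, Mul(-7820, I, Pow(2, Rational(1, 2))))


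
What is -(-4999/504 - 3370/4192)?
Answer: 1415893/132048 ≈ 10.723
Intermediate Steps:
-(-4999/504 - 3370/4192) = -(-4999*1/504 - 3370*1/4192) = -(-4999/504 - 1685/2096) = -1*(-1415893/132048) = 1415893/132048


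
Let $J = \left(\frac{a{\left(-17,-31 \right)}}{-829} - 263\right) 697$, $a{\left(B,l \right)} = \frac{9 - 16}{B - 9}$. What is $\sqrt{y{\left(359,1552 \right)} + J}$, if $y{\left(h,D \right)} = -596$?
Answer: $\frac{3 i \sqrt{9493187137642}}{21554} \approx 428.84 i$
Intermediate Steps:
$a{\left(B,l \right)} = - \frac{7}{-9 + B}$
$J = - \frac{3951090173}{21554}$ ($J = \left(\frac{\left(-7\right) \frac{1}{-9 - 17}}{-829} - 263\right) 697 = \left(- \frac{7}{-26} \left(- \frac{1}{829}\right) - 263\right) 697 = \left(\left(-7\right) \left(- \frac{1}{26}\right) \left(- \frac{1}{829}\right) - 263\right) 697 = \left(\frac{7}{26} \left(- \frac{1}{829}\right) - 263\right) 697 = \left(- \frac{7}{21554} - 263\right) 697 = \left(- \frac{5668709}{21554}\right) 697 = - \frac{3951090173}{21554} \approx -1.8331 \cdot 10^{5}$)
$\sqrt{y{\left(359,1552 \right)} + J} = \sqrt{-596 - \frac{3951090173}{21554}} = \sqrt{- \frac{3963936357}{21554}} = \frac{3 i \sqrt{9493187137642}}{21554}$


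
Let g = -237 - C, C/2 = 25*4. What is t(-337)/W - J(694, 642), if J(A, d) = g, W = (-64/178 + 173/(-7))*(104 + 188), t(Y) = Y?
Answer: 1993512035/4561332 ≈ 437.05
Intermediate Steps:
C = 200 (C = 2*(25*4) = 2*100 = 200)
W = -4561332/623 (W = (-64*1/178 + 173*(-⅐))*292 = (-32/89 - 173/7)*292 = -15621/623*292 = -4561332/623 ≈ -7321.6)
g = -437 (g = -237 - 1*200 = -237 - 200 = -437)
J(A, d) = -437
t(-337)/W - J(694, 642) = -337/(-4561332/623) - 1*(-437) = -337*(-623/4561332) + 437 = 209951/4561332 + 437 = 1993512035/4561332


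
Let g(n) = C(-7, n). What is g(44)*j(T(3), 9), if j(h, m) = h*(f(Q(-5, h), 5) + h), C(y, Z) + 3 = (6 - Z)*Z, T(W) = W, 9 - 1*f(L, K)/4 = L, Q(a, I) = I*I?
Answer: -15075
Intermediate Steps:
Q(a, I) = I²
f(L, K) = 36 - 4*L
C(y, Z) = -3 + Z*(6 - Z) (C(y, Z) = -3 + (6 - Z)*Z = -3 + Z*(6 - Z))
g(n) = -3 - n² + 6*n
j(h, m) = h*(36 + h - 4*h²) (j(h, m) = h*((36 - 4*h²) + h) = h*(36 + h - 4*h²))
g(44)*j(T(3), 9) = (-3 - 1*44² + 6*44)*(3*(36 + 3 - 4*3²)) = (-3 - 1*1936 + 264)*(3*(36 + 3 - 4*9)) = (-3 - 1936 + 264)*(3*(36 + 3 - 36)) = -5025*3 = -1675*9 = -15075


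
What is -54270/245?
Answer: -10854/49 ≈ -221.51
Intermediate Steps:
-54270/245 = -162*67/49 = -10854/49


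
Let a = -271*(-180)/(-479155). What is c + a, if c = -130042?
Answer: -12462064658/95831 ≈ -1.3004e+5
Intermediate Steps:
a = -9756/95831 (a = 48780*(-1/479155) = -9756/95831 ≈ -0.10180)
c + a = -130042 - 9756/95831 = -12462064658/95831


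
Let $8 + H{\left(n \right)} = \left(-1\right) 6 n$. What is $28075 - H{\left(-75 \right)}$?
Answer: $27633$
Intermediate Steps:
$H{\left(n \right)} = -8 - 6 n$ ($H{\left(n \right)} = -8 + \left(-1\right) 6 n = -8 - 6 n$)
$28075 - H{\left(-75 \right)} = 28075 - \left(-8 - -450\right) = 28075 - \left(-8 + 450\right) = 28075 - 442 = 27633$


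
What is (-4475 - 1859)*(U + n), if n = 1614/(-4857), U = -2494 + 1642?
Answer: 8740451284/1619 ≈ 5.3987e+6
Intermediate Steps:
U = -852
n = -538/1619 (n = 1614*(-1/4857) = -538/1619 ≈ -0.33230)
(-4475 - 1859)*(U + n) = (-4475 - 1859)*(-852 - 538/1619) = -6334*(-1379926/1619) = 8740451284/1619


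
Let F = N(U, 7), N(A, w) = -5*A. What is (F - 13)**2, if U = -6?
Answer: 289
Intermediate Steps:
F = 30 (F = -5*(-6) = 30)
(F - 13)**2 = (30 - 13)**2 = 17**2 = 289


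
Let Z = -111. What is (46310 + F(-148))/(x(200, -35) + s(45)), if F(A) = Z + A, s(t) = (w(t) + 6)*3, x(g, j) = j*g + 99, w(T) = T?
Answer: -46051/6748 ≈ -6.8244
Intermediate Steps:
x(g, j) = 99 + g*j (x(g, j) = g*j + 99 = 99 + g*j)
s(t) = 18 + 3*t (s(t) = (t + 6)*3 = (6 + t)*3 = 18 + 3*t)
F(A) = -111 + A
(46310 + F(-148))/(x(200, -35) + s(45)) = (46310 + (-111 - 148))/((99 + 200*(-35)) + (18 + 3*45)) = (46310 - 259)/((99 - 7000) + (18 + 135)) = 46051/(-6901 + 153) = 46051/(-6748) = 46051*(-1/6748) = -46051/6748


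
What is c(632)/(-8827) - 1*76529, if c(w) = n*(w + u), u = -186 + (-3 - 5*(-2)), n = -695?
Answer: -675206648/8827 ≈ -76493.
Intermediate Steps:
u = -179 (u = -186 + (-3 + 10) = -186 + 7 = -179)
c(w) = 124405 - 695*w (c(w) = -695*(w - 179) = -695*(-179 + w) = 124405 - 695*w)
c(632)/(-8827) - 1*76529 = (124405 - 695*632)/(-8827) - 1*76529 = (124405 - 439240)*(-1/8827) - 76529 = -314835*(-1/8827) - 76529 = 314835/8827 - 76529 = -675206648/8827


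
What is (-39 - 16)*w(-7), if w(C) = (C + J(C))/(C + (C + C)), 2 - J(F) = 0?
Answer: -275/21 ≈ -13.095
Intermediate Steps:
J(F) = 2 (J(F) = 2 - 1*0 = 2 + 0 = 2)
w(C) = (2 + C)/(3*C) (w(C) = (C + 2)/(C + (C + C)) = (2 + C)/(C + 2*C) = (2 + C)/((3*C)) = (2 + C)*(1/(3*C)) = (2 + C)/(3*C))
(-39 - 16)*w(-7) = (-39 - 16)*((⅓)*(2 - 7)/(-7)) = -55*(-1)*(-5)/(3*7) = -55*5/21 = -275/21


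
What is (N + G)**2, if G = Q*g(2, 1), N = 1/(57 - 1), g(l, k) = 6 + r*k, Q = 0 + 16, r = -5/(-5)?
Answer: 39350529/3136 ≈ 12548.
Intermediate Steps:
r = 1 (r = -5*(-1/5) = 1)
Q = 16
g(l, k) = 6 + k (g(l, k) = 6 + 1*k = 6 + k)
N = 1/56 ≈ 0.017857
G = 112 (G = 16*(6 + 1) = 16*7 = 112)
(N + G)**2 = (1/56 + 112)**2 = (6273/56)**2 = 39350529/3136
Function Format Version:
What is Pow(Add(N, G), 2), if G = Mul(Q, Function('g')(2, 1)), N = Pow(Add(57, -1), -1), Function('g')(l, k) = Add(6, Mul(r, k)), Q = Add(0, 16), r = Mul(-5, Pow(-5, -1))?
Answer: Rational(39350529, 3136) ≈ 12548.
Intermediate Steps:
r = 1 (r = Mul(-5, Rational(-1, 5)) = 1)
Q = 16
Function('g')(l, k) = Add(6, k) (Function('g')(l, k) = Add(6, Mul(1, k)) = Add(6, k))
N = Rational(1, 56) (N = Pow(56, -1) = Rational(1, 56) ≈ 0.017857)
G = 112 (G = Mul(16, Add(6, 1)) = Mul(16, 7) = 112)
Pow(Add(N, G), 2) = Pow(Add(Rational(1, 56), 112), 2) = Pow(Rational(6273, 56), 2) = Rational(39350529, 3136)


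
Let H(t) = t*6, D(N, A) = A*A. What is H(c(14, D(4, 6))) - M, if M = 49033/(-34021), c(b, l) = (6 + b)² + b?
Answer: 84557197/34021 ≈ 2485.4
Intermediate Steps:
D(N, A) = A²
c(b, l) = b + (6 + b)²
H(t) = 6*t
M = -49033/34021 (M = 49033*(-1/34021) = -49033/34021 ≈ -1.4413)
H(c(14, D(4, 6))) - M = 6*(14 + (6 + 14)²) - 1*(-49033/34021) = 6*(14 + 20²) + 49033/34021 = 6*(14 + 400) + 49033/34021 = 6*414 + 49033/34021 = 2484 + 49033/34021 = 84557197/34021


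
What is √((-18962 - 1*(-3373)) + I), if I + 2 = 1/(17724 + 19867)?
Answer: 32*I*√21515020895/37591 ≈ 124.86*I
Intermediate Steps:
I = -75181/37591 (I = -2 + 1/(17724 + 19867) = -2 + 1/37591 = -75181/37591 ≈ -2.0000)
√((-18962 - 1*(-3373)) + I) = √((-18962 - 1*(-3373)) - 75181/37591) = √((-18962 + 3373) - 75181/37591) = √(-15589 - 75181/37591) = √(-586081280/37591) = 32*I*√21515020895/37591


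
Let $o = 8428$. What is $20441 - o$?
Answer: $12013$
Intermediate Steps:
$20441 - o = 20441 - 8428 = 12013$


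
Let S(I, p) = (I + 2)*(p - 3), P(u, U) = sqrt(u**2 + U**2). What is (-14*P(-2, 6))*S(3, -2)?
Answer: 700*sqrt(10) ≈ 2213.6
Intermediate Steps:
P(u, U) = sqrt(U**2 + u**2)
S(I, p) = (-3 + p)*(2 + I) (S(I, p) = (2 + I)*(-3 + p) = (-3 + p)*(2 + I))
(-14*P(-2, 6))*S(3, -2) = (-14*sqrt(6**2 + (-2)**2))*(-6 - 3*3 + 2*(-2) + 3*(-2)) = (-14*sqrt(36 + 4))*(-6 - 9 - 4 - 6) = -28*sqrt(10)*(-25) = 700*sqrt(10)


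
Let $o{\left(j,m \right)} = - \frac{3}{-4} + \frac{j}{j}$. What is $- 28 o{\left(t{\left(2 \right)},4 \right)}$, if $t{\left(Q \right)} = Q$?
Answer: $-49$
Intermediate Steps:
$o{\left(j,m \right)} = \frac{7}{4}$ ($o{\left(j,m \right)} = \left(-3\right) \left(- \frac{1}{4}\right) + 1 = \frac{3}{4} + 1 = \frac{7}{4}$)
$- 28 o{\left(t{\left(2 \right)},4 \right)} = \left(-28\right) \frac{7}{4} = -49$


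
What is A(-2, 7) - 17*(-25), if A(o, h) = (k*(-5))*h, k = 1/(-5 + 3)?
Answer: 885/2 ≈ 442.50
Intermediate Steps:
k = -1/2 (k = 1/(-2) = -1/2 ≈ -0.50000)
A(o, h) = 5*h/2 (A(o, h) = (-1/2*(-5))*h = 5*h/2)
A(-2, 7) - 17*(-25) = (5/2)*7 - 17*(-25) = 35/2 + 425 = 885/2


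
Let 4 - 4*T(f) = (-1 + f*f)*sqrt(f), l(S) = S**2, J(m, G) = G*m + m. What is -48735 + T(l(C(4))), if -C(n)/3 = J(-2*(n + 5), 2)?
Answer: -55788647803/2 ≈ -2.7894e+10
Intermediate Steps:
J(m, G) = m + G*m
C(n) = 90 + 18*n (C(n) = -3*(-2*(n + 5))*(1 + 2) = -3*(-2*(5 + n))*3 = -3*(-10 - 2*n)*3 = -3*(-30 - 6*n) = 90 + 18*n)
T(f) = 1 - sqrt(f)*(-1 + f**2)/4 (T(f) = 1 - (-1 + f*f)*sqrt(f)/4 = 1 - (-1 + f**2)*sqrt(f)/4 = 1 - sqrt(f)*(-1 + f**2)/4)
-48735 + T(l(C(4))) = -48735 + (1 - ((90 + 18*4)**2)**(5/2)/4 + sqrt((90 + 18*4)**2)/4) = -48735 + (1 - ((90 + 72)**2)**(5/2)/4 + sqrt((90 + 72)**2)/4) = -48735 + (1 - (162**2)**(5/2)/4 + sqrt(162**2)/4) = -48735 + (1 - 26244**(5/2)/4 + sqrt(26244)/4) = -48735 + (1 - 1/4*111577100832 + (1/4)*162) = -48735 + (1 - 27894275208 + 81/2) = -48735 - 55788550333/2 = -55788647803/2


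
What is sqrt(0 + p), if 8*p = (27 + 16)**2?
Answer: 43*sqrt(2)/4 ≈ 15.203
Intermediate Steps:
p = 1849/8 (p = (27 + 16)**2/8 = (1/8)*43**2 = (1/8)*1849 = 1849/8 ≈ 231.13)
sqrt(0 + p) = sqrt(0 + 1849/8) = sqrt(1849/8) = 43*sqrt(2)/4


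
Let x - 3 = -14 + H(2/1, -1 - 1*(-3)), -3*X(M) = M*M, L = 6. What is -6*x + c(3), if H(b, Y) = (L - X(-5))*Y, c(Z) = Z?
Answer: -103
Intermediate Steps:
X(M) = -M²/3 (X(M) = -M*M/3 = -M²/3)
H(b, Y) = 43*Y/3 (H(b, Y) = (6 - (-1)*(-5)²/3)*Y = (6 - (-1)*25/3)*Y = (6 - 1*(-25/3))*Y = (6 + 25/3)*Y = 43*Y/3)
x = 53/3 (x = 3 + (-14 + 43*(-1 - 1*(-3))/3) = 3 + (-14 + 43*(-1 + 3)/3) = 3 + (-14 + (43/3)*2) = 3 + (-14 + 86/3) = 3 + 44/3 = 53/3 ≈ 17.667)
-6*x + c(3) = -6*53/3 + 3 = -106 + 3 = -103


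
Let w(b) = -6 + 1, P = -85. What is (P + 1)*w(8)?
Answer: 420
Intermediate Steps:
w(b) = -5
(P + 1)*w(8) = (-85 + 1)*(-5) = -84*(-5) = 420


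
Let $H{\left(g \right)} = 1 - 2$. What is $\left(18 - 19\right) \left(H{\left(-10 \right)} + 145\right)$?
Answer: $-144$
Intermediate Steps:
$H{\left(g \right)} = -1$ ($H{\left(g \right)} = 1 - 2 = -1$)
$\left(18 - 19\right) \left(H{\left(-10 \right)} + 145\right) = \left(18 - 19\right) \left(-1 + 145\right) = \left(18 - 19\right) 144 = \left(-1\right) 144 = -144$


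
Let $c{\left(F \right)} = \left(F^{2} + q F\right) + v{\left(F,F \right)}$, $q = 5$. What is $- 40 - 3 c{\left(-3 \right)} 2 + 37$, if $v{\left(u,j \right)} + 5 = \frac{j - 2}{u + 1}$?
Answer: $-2003$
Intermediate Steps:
$v{\left(u,j \right)} = -5 + \frac{-2 + j}{1 + u}$ ($v{\left(u,j \right)} = -5 + \frac{j - 2}{u + 1} = -5 + \frac{-2 + j}{1 + u}$)
$c{\left(F \right)} = F^{2} + 5 F + \frac{-7 - 4 F}{1 + F}$ ($c{\left(F \right)} = \left(F^{2} + 5 F\right) + \frac{-7 + F - 5 F}{1 + F} = \left(F^{2} + 5 F\right) + \frac{-7 - 4 F}{1 + F} = F^{2} + 5 F + \frac{-7 - 4 F}{1 + F}$)
$- 40 - 3 c{\left(-3 \right)} 2 + 37 = - 40 - 3 \frac{-7 - 3 + \left(-3\right)^{3} + 6 \left(-3\right)^{2}}{1 - 3} \cdot 2 + 37 = - 40 - 3 \frac{-7 - 3 - 27 + 6 \cdot 9}{-2} \cdot 2 + 37 = - 40 - 3 \left(- \frac{-7 - 3 - 27 + 54}{2}\right) 2 + 37 = - 40 - 3 \left(\left(- \frac{1}{2}\right) 17\right) 2 + 37 = - 40 \left(-3\right) \left(- \frac{17}{2}\right) 2 + 37 = - 40 \cdot \frac{51}{2} \cdot 2 + 37 = \left(-40\right) 51 + 37 = -2040 + 37 = -2003$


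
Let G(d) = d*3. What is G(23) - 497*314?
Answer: -155989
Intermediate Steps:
G(d) = 3*d
G(23) - 497*314 = 3*23 - 497*314 = 69 - 156058 = -155989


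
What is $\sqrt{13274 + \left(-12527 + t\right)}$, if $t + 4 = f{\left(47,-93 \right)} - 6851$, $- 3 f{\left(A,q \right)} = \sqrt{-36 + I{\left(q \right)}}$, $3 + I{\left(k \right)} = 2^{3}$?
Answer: $\frac{\sqrt{-54972 - 3 i \sqrt{31}}}{3} \approx 0.011874 - 78.154 i$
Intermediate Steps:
$I{\left(k \right)} = 5$ ($I{\left(k \right)} = -3 + 2^{3} = -3 + 8 = 5$)
$f{\left(A,q \right)} = - \frac{i \sqrt{31}}{3}$ ($f{\left(A,q \right)} = - \frac{\sqrt{-36 + 5}}{3} = - \frac{\sqrt{-31}}{3} = - \frac{i \sqrt{31}}{3}$)
$t = -6855 - \frac{i \sqrt{31}}{3}$ ($t = -4 - \left(6851 + \frac{i \sqrt{31}}{3}\right) = -6855 - \frac{i \sqrt{31}}{3} \approx -6855.0 - 1.8559 i$)
$\sqrt{13274 + \left(-12527 + t\right)} = \sqrt{13274 - \left(19382 + \frac{i \sqrt{31}}{3}\right)} = \sqrt{-6108 - \frac{i \sqrt{31}}{3}}$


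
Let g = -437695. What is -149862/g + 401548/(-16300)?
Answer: -8665640063/356721425 ≈ -24.292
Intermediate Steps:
-149862/g + 401548/(-16300) = -149862/(-437695) + 401548/(-16300) = -149862*(-1/437695) + 401548*(-1/16300) = 149862/437695 - 100387/4075 = -8665640063/356721425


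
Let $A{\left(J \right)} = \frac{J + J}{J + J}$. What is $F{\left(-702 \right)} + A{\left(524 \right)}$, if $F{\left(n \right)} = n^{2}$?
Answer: $492805$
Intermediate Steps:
$A{\left(J \right)} = 1$ ($A{\left(J \right)} = \frac{2 J}{2 J} = 2 J \frac{1}{2 J} = 1$)
$F{\left(-702 \right)} + A{\left(524 \right)} = \left(-702\right)^{2} + 1 = 492804 + 1 = 492805$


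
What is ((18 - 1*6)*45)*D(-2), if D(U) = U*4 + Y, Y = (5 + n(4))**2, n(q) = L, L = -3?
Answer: -2160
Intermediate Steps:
n(q) = -3
Y = 4 (Y = (5 - 3)**2 = 2**2 = 4)
D(U) = 4 + 4*U (D(U) = U*4 + 4 = 4*U + 4 = 4 + 4*U)
((18 - 1*6)*45)*D(-2) = ((18 - 1*6)*45)*(4 + 4*(-2)) = ((18 - 6)*45)*(4 - 8) = (12*45)*(-4) = 540*(-4) = -2160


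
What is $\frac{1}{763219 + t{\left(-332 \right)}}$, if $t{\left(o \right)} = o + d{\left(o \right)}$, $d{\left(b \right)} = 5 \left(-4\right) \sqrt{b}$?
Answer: $\frac{762887}{581996707569} + \frac{40 i \sqrt{83}}{581996707569} \approx 1.3108 \cdot 10^{-6} + 6.2615 \cdot 10^{-10} i$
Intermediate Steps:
$d{\left(b \right)} = - 20 \sqrt{b}$
$t{\left(o \right)} = o - 20 \sqrt{o}$
$\frac{1}{763219 + t{\left(-332 \right)}} = \frac{1}{763219 - \left(332 + 20 \sqrt{-332}\right)} = \frac{1}{763219 - \left(332 + 20 \cdot 2 i \sqrt{83}\right)} = \frac{1}{763219 - \left(332 + 40 i \sqrt{83}\right)} = \frac{1}{762887 - 40 i \sqrt{83}}$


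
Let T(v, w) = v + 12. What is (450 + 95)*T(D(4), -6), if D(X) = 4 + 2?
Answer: 9810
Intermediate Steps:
D(X) = 6
T(v, w) = 12 + v
(450 + 95)*T(D(4), -6) = (450 + 95)*(12 + 6) = 545*18 = 9810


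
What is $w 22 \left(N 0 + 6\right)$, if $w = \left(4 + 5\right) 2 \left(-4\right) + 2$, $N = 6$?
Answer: $-9240$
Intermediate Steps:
$w = -70$ ($w = 9 \cdot 2 \left(-4\right) + 2 = 18 \left(-4\right) + 2 = -72 + 2 = -70$)
$w 22 \left(N 0 + 6\right) = \left(-70\right) 22 \left(6 \cdot 0 + 6\right) = - 1540 \left(0 + 6\right) = \left(-1540\right) 6 = -9240$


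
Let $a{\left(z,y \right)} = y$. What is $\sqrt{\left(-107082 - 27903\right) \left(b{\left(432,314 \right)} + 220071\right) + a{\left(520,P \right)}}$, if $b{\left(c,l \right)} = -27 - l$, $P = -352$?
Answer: $i \sqrt{29660254402} \approx 1.7222 \cdot 10^{5} i$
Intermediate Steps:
$\sqrt{\left(-107082 - 27903\right) \left(b{\left(432,314 \right)} + 220071\right) + a{\left(520,P \right)}} = \sqrt{\left(-107082 - 27903\right) \left(\left(-27 - 314\right) + 220071\right) - 352} = \sqrt{- 134985 \left(\left(-27 - 314\right) + 220071\right) - 352} = \sqrt{- 134985 \left(-341 + 220071\right) - 352} = \sqrt{\left(-134985\right) 219730 - 352} = \sqrt{-29660254050 - 352} = \sqrt{-29660254402} = i \sqrt{29660254402}$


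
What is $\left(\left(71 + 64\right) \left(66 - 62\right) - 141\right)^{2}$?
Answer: $159201$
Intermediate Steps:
$\left(\left(71 + 64\right) \left(66 - 62\right) - 141\right)^{2} = \left(135 \cdot 4 - 141\right)^{2} = \left(540 - 141\right)^{2} = 399^{2} = 159201$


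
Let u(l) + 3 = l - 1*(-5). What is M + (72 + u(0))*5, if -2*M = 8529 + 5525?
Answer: -6657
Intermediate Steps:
u(l) = 2 + l (u(l) = -3 + (l - 1*(-5)) = -3 + (l + 5) = -3 + (5 + l) = 2 + l)
M = -7027 (M = -(8529 + 5525)/2 = -½*14054 = -7027)
M + (72 + u(0))*5 = -7027 + (72 + (2 + 0))*5 = -7027 + (72 + 2)*5 = -7027 + 74*5 = -7027 + 370 = -6657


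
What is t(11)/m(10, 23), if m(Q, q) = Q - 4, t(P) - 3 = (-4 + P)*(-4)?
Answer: -25/6 ≈ -4.1667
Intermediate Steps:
t(P) = 19 - 4*P (t(P) = 3 + (-4 + P)*(-4) = 3 + (16 - 4*P) = 19 - 4*P)
m(Q, q) = -4 + Q
t(11)/m(10, 23) = (19 - 4*11)/(-4 + 10) = (19 - 44)/6 = -25*⅙ = -25/6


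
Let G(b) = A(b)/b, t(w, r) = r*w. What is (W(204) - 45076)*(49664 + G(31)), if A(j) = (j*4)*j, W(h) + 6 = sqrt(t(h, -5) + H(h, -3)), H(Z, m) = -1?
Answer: -2244542616 + 49788*I*sqrt(1021) ≈ -2.2445e+9 + 1.5909e+6*I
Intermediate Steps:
W(h) = -6 + sqrt(-1 - 5*h) (W(h) = -6 + sqrt(-5*h - 1) = -6 + sqrt(-1 - 5*h))
A(j) = 4*j**2 (A(j) = (4*j)*j = 4*j**2)
G(b) = 4*b (G(b) = (4*b**2)/b = 4*b)
(W(204) - 45076)*(49664 + G(31)) = ((-6 + sqrt(-1 - 5*204)) - 45076)*(49664 + 4*31) = ((-6 + sqrt(-1 - 1020)) - 45076)*(49664 + 124) = ((-6 + sqrt(-1021)) - 45076)*49788 = ((-6 + I*sqrt(1021)) - 45076)*49788 = (-45082 + I*sqrt(1021))*49788 = -2244542616 + 49788*I*sqrt(1021)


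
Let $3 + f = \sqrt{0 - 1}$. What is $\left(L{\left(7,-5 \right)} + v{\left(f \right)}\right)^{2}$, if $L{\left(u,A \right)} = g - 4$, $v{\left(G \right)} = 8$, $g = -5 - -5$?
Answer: $16$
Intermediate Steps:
$f = -3 + i$ ($f = -3 + \sqrt{0 - 1} = -3 + \sqrt{-1} = -3 + i \approx -3.0 + 1.0 i$)
$g = 0$ ($g = -5 + 5 = 0$)
$L{\left(u,A \right)} = -4$ ($L{\left(u,A \right)} = 0 - 4 = -4$)
$\left(L{\left(7,-5 \right)} + v{\left(f \right)}\right)^{2} = \left(-4 + 8\right)^{2} = 4^{2} = 16$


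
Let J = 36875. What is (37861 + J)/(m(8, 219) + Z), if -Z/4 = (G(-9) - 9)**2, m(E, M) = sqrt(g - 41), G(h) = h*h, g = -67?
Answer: -14349312/3981313 - 4152*I*sqrt(3)/3981313 ≈ -3.6042 - 0.0018063*I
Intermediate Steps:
G(h) = h**2
m(E, M) = 6*I*sqrt(3) (m(E, M) = sqrt(-67 - 41) = sqrt(-108) = 6*I*sqrt(3))
Z = -20736 (Z = -4*((-9)**2 - 9)**2 = -4*(81 - 9)**2 = -4*72**2 = -4*5184 = -20736)
(37861 + J)/(m(8, 219) + Z) = (37861 + 36875)/(6*I*sqrt(3) - 20736) = 74736/(-20736 + 6*I*sqrt(3))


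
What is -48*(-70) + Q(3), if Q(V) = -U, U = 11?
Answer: 3349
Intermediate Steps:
Q(V) = -11 (Q(V) = -1*11 = -11)
-48*(-70) + Q(3) = -48*(-70) - 11 = 3360 - 11 = 3349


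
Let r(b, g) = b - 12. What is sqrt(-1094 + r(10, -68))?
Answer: 2*I*sqrt(274) ≈ 33.106*I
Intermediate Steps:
r(b, g) = -12 + b
sqrt(-1094 + r(10, -68)) = sqrt(-1094 + (-12 + 10)) = sqrt(-1094 - 2) = sqrt(-1096) = 2*I*sqrt(274)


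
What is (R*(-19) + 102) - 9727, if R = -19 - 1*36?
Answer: -8580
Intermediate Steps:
R = -55 (R = -19 - 36 = -55)
(R*(-19) + 102) - 9727 = (-55*(-19) + 102) - 9727 = (1045 + 102) - 9727 = 1147 - 9727 = -8580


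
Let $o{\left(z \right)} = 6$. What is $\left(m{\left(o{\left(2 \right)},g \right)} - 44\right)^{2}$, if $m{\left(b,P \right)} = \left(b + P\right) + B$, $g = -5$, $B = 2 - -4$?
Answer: $1369$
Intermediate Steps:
$B = 6$ ($B = 2 + 4 = 6$)
$m{\left(b,P \right)} = 6 + P + b$ ($m{\left(b,P \right)} = \left(b + P\right) + 6 = \left(P + b\right) + 6 = 6 + P + b$)
$\left(m{\left(o{\left(2 \right)},g \right)} - 44\right)^{2} = \left(\left(6 - 5 + 6\right) - 44\right)^{2} = \left(7 - 44\right)^{2} = \left(-37\right)^{2} = 1369$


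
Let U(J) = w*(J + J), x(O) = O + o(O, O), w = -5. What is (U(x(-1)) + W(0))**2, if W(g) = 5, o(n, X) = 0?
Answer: 225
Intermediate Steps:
x(O) = O (x(O) = O + 0 = O)
U(J) = -10*J (U(J) = -5*(J + J) = -10*J)
(U(x(-1)) + W(0))**2 = (-10*(-1) + 5)**2 = (10 + 5)**2 = 15**2 = 225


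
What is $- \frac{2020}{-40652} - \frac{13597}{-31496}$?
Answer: $\frac{154091791}{320093848} \approx 0.4814$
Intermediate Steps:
$- \frac{2020}{-40652} - \frac{13597}{-31496} = \left(-2020\right) \left(- \frac{1}{40652}\right) - - \frac{13597}{31496} = \frac{505}{10163} + \frac{13597}{31496} = \frac{154091791}{320093848}$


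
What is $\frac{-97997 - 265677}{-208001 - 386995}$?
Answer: $\frac{181837}{297498} \approx 0.61122$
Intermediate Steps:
$\frac{-97997 - 265677}{-208001 - 386995} = - \frac{363674}{-594996} = \left(-363674\right) \left(- \frac{1}{594996}\right) = \frac{181837}{297498}$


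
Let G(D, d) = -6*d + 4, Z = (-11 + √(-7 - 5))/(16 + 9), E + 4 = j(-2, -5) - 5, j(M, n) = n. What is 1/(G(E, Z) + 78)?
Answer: 13225/1119472 + 75*I*√3/1119472 ≈ 0.011814 + 0.00011604*I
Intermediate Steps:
E = -14 (E = -4 + (-5 - 5) = -4 - 10 = -14)
Z = -11/25 + 2*I*√3/25 (Z = (-11 + √(-12))/25 = (-11 + 2*I*√3)*(1/25) = -11/25 + 2*I*√3/25 ≈ -0.44 + 0.13856*I)
G(D, d) = 4 - 6*d
1/(G(E, Z) + 78) = 1/((4 - 6*(-11/25 + 2*I*√3/25)) + 78) = 1/((4 + (66/25 - 12*I*√3/25)) + 78) = 1/((166/25 - 12*I*√3/25) + 78) = 1/(2116/25 - 12*I*√3/25)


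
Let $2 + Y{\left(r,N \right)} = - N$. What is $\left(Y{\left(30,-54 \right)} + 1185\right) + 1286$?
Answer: $2523$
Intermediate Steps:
$Y{\left(r,N \right)} = -2 - N$
$\left(Y{\left(30,-54 \right)} + 1185\right) + 1286 = \left(\left(-2 - -54\right) + 1185\right) + 1286 = \left(\left(-2 + 54\right) + 1185\right) + 1286 = \left(52 + 1185\right) + 1286 = 1237 + 1286 = 2523$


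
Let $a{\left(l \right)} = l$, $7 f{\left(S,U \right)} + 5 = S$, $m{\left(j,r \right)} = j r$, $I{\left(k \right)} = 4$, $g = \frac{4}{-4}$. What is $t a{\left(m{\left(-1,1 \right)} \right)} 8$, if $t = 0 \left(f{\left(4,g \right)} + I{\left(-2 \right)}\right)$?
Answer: $0$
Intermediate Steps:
$g = -1$ ($g = 4 \left(- \frac{1}{4}\right) = -1$)
$f{\left(S,U \right)} = - \frac{5}{7} + \frac{S}{7}$
$t = 0$ ($t = 0 \left(\left(- \frac{5}{7} + \frac{1}{7} \cdot 4\right) + 4\right) = 0 \left(\left(- \frac{5}{7} + \frac{4}{7}\right) + 4\right) = 0 \left(- \frac{1}{7} + 4\right) = 0 \cdot \frac{27}{7} = 0$)
$t a{\left(m{\left(-1,1 \right)} \right)} 8 = 0 \left(\left(-1\right) 1\right) 8 = 0 \left(-1\right) 8 = 0 \cdot 8 = 0$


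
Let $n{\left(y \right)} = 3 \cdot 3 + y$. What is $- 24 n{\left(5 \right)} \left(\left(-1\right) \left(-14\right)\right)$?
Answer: $-4704$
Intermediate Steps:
$n{\left(y \right)} = 9 + y$
$- 24 n{\left(5 \right)} \left(\left(-1\right) \left(-14\right)\right) = - 24 \left(9 + 5\right) \left(\left(-1\right) \left(-14\right)\right) = \left(-24\right) 14 \cdot 14 = \left(-336\right) 14 = -4704$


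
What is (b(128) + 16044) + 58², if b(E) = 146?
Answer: 19554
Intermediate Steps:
(b(128) + 16044) + 58² = (146 + 16044) + 58² = 16190 + 3364 = 19554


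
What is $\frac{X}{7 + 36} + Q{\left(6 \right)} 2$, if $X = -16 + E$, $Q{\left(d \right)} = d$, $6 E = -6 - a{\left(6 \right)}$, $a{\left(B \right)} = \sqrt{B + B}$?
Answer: $\frac{499}{43} - \frac{\sqrt{3}}{129} \approx 11.591$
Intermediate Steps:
$a{\left(B \right)} = \sqrt{2} \sqrt{B}$ ($a{\left(B \right)} = \sqrt{2 B} = \sqrt{2} \sqrt{B}$)
$E = -1 - \frac{\sqrt{3}}{3}$ ($E = \frac{-6 - \sqrt{2} \sqrt{6}}{6} = \frac{-6 - 2 \sqrt{3}}{6} = -1 - \frac{\sqrt{3}}{3} \approx -1.5774$)
$X = -17 - \frac{\sqrt{3}}{3}$ ($X = -16 - \left(1 + \frac{\sqrt{3}}{3}\right) = -17 - \frac{\sqrt{3}}{3} \approx -17.577$)
$\frac{X}{7 + 36} + Q{\left(6 \right)} 2 = \frac{-17 - \frac{\sqrt{3}}{3}}{7 + 36} + 6 \cdot 2 = \frac{-17 - \frac{\sqrt{3}}{3}}{43} + 12 = \left(- \frac{17}{43} - \frac{\sqrt{3}}{129}\right) + 12 = \frac{499}{43} - \frac{\sqrt{3}}{129}$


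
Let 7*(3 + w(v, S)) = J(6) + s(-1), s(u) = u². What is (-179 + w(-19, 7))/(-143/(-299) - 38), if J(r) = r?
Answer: 4163/863 ≈ 4.8239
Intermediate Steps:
w(v, S) = -2 (w(v, S) = -3 + (6 + (-1)²)/7 = -3 + (6 + 1)/7 = -3 + (⅐)*7 = -3 + 1 = -2)
(-179 + w(-19, 7))/(-143/(-299) - 38) = (-179 - 2)/(-143/(-299) - 38) = -181/(-143*(-1/299) - 38) = -181/(11/23 - 38) = -181/(-863/23) = -181*(-23/863) = 4163/863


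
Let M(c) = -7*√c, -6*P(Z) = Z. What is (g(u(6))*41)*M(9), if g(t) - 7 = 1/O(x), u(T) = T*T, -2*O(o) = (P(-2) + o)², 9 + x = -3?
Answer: -1052511/175 ≈ -6014.4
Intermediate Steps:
x = -12 (x = -9 - 3 = -12)
P(Z) = -Z/6
O(o) = -(⅓ + o)²/2 (O(o) = -(-⅙*(-2) + o)²/2 = -(⅓ + o)²/2)
u(T) = T²
g(t) = 8557/1225 (g(t) = 7 + 1/(-(1 + 3*(-12))²/18) = 7 + 1/(-(1 - 36)²/18) = 7 + 1/(-1/18*(-35)²) = 7 + 1/(-1/18*1225) = 7 + 1/(-1225/18) = 7 - 18/1225 = 8557/1225)
(g(u(6))*41)*M(9) = ((8557/1225)*41)*(-7*√9) = 350837*(-7*3)/1225 = (350837/1225)*(-21) = -1052511/175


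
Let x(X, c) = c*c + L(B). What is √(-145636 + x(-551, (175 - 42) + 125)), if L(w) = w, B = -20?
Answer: 78*I*√13 ≈ 281.23*I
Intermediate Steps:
x(X, c) = -20 + c² (x(X, c) = c*c - 20 = c² - 20 = -20 + c²)
√(-145636 + x(-551, (175 - 42) + 125)) = √(-145636 + (-20 + ((175 - 42) + 125)²)) = √(-145636 + (-20 + (133 + 125)²)) = √(-145636 + (-20 + 258²)) = √(-145636 + (-20 + 66564)) = √(-145636 + 66544) = √(-79092) = 78*I*√13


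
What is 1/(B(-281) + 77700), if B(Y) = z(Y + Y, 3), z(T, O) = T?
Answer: 1/77138 ≈ 1.2964e-5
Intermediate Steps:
B(Y) = 2*Y (B(Y) = Y + Y = 2*Y)
1/(B(-281) + 77700) = 1/(2*(-281) + 77700) = 1/(-562 + 77700) = 1/77138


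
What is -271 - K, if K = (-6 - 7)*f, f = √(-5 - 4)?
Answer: -271 + 39*I ≈ -271.0 + 39.0*I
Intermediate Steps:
f = 3*I (f = √(-9) = 3*I ≈ 3.0*I)
K = -39*I (K = (-6 - 7)*(3*I) = -39*I ≈ -39.0*I)
-271 - K = -271 - (-39)*I = -271 + 39*I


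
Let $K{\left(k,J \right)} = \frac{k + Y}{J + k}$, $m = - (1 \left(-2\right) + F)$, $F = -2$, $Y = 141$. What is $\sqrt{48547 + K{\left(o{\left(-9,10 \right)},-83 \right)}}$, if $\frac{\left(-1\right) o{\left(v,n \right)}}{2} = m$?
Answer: $\frac{2 \sqrt{2051049}}{13} \approx 220.33$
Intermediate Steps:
$m = 4$ ($m = - (1 \left(-2\right) - 2) = - (-2 - 2) = \left(-1\right) \left(-4\right) = 4$)
$o{\left(v,n \right)} = -8$ ($o{\left(v,n \right)} = \left(-2\right) 4 = -8$)
$K{\left(k,J \right)} = \frac{141 + k}{J + k}$ ($K{\left(k,J \right)} = \frac{k + 141}{J + k} = \frac{141 + k}{J + k}$)
$\sqrt{48547 + K{\left(o{\left(-9,10 \right)},-83 \right)}} = \sqrt{48547 + \frac{141 - 8}{-83 - 8}} = \sqrt{48547 + \frac{1}{-91} \cdot 133} = \sqrt{48547 - \frac{19}{13}} = \sqrt{\frac{631092}{13}} = \frac{2 \sqrt{2051049}}{13}$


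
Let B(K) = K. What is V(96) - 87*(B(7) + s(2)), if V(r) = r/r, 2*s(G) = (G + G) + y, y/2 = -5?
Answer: -347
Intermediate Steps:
y = -10 (y = 2*(-5) = -10)
s(G) = -5 + G (s(G) = ((G + G) - 10)/2 = (2*G - 10)/2 = (-10 + 2*G)/2 = -5 + G)
V(r) = 1
V(96) - 87*(B(7) + s(2)) = 1 - 87*(7 + (-5 + 2)) = 1 - 87*(7 - 3) = 1 - 87*4 = 1 - 348 = -347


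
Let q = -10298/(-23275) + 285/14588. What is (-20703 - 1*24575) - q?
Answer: -115591385603/2552900 ≈ -45278.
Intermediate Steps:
q = 1179403/2552900 (q = -10298*(-1/23275) + 285*(1/14588) = 542/1225 + 285/14588 = 1179403/2552900 ≈ 0.46199)
(-20703 - 1*24575) - q = (-20703 - 1*24575) - 1*1179403/2552900 = (-20703 - 24575) - 1179403/2552900 = -45278 - 1179403/2552900 = -115591385603/2552900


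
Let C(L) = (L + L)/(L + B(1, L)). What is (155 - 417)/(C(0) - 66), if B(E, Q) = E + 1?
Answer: 131/33 ≈ 3.9697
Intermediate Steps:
B(E, Q) = 1 + E
C(L) = 2*L/(2 + L) (C(L) = (L + L)/(L + (1 + 1)) = (2*L)/(L + 2) = (2*L)/(2 + L) = 2*L/(2 + L))
(155 - 417)/(C(0) - 66) = (155 - 417)/(2*0/(2 + 0) - 66) = -262/(2*0/2 - 66) = -262/(2*0*(1/2) - 66) = -262/(0 - 66) = -262/(-66) = -262*(-1/66) = 131/33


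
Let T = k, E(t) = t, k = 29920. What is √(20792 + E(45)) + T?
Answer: 29920 + √20837 ≈ 30064.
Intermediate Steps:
T = 29920
√(20792 + E(45)) + T = √(20792 + 45) + 29920 = √20837 + 29920 = 29920 + √20837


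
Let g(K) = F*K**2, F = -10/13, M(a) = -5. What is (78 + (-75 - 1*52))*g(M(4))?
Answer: 12250/13 ≈ 942.31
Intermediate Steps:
F = -10/13 (F = -10*1/13 = -10/13 ≈ -0.76923)
g(K) = -10*K**2/13
(78 + (-75 - 1*52))*g(M(4)) = (78 + (-75 - 1*52))*(-10/13*(-5)**2) = (78 + (-75 - 52))*(-10/13*25) = (78 - 127)*(-250/13) = -49*(-250/13) = 12250/13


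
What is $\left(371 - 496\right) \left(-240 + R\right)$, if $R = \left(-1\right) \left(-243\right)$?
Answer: $-375$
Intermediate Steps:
$R = 243$
$\left(371 - 496\right) \left(-240 + R\right) = \left(371 - 496\right) \left(-240 + 243\right) = \left(-125\right) 3 = -375$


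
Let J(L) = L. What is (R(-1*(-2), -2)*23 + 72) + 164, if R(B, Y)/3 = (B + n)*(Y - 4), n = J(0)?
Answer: -592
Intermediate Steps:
n = 0
R(B, Y) = 3*B*(-4 + Y) (R(B, Y) = 3*((B + 0)*(Y - 4)) = 3*(B*(-4 + Y)) = 3*B*(-4 + Y))
(R(-1*(-2), -2)*23 + 72) + 164 = ((3*(-1*(-2))*(-4 - 2))*23 + 72) + 164 = ((3*2*(-6))*23 + 72) + 164 = (-36*23 + 72) + 164 = (-828 + 72) + 164 = -756 + 164 = -592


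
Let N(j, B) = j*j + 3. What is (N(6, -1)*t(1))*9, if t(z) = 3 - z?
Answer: 702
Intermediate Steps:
N(j, B) = 3 + j**2 (N(j, B) = j**2 + 3 = 3 + j**2)
(N(6, -1)*t(1))*9 = ((3 + 6**2)*(3 - 1*1))*9 = ((3 + 36)*(3 - 1))*9 = (39*2)*9 = 78*9 = 702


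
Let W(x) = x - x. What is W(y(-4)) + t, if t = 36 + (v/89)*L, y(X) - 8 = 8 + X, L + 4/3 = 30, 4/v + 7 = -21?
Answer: 67198/1869 ≈ 35.954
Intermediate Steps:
v = -1/7 (v = 4/(-7 - 21) = 4/(-28) = 4*(-1/28) = -1/7 ≈ -0.14286)
L = 86/3 (L = -4/3 + 30 = 86/3 ≈ 28.667)
y(X) = 16 + X (y(X) = 8 + (8 + X) = 16 + X)
W(x) = 0
t = 67198/1869 (t = 36 - 1/7/89*(86/3) = 36 - 1/7*1/89*(86/3) = 36 - 1/623*86/3 = 36 - 86/1869 = 67198/1869 ≈ 35.954)
W(y(-4)) + t = 0 + 67198/1869 = 67198/1869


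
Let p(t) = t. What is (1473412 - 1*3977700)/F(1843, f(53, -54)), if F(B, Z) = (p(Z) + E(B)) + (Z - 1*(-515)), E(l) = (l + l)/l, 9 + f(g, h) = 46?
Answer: -2504288/591 ≈ -4237.4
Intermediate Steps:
f(g, h) = 37 (f(g, h) = -9 + 46 = 37)
E(l) = 2 (E(l) = (2*l)/l = 2)
F(B, Z) = 517 + 2*Z (F(B, Z) = (Z + 2) + (Z - 1*(-515)) = (2 + Z) + (Z + 515) = (2 + Z) + (515 + Z) = 517 + 2*Z)
(1473412 - 1*3977700)/F(1843, f(53, -54)) = (1473412 - 1*3977700)/(517 + 2*37) = (1473412 - 3977700)/(517 + 74) = -2504288/591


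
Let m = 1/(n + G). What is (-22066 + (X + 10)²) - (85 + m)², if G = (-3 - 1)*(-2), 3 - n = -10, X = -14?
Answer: -12913846/441 ≈ -29283.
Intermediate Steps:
n = 13 (n = 3 - 1*(-10) = 3 + 10 = 13)
G = 8 (G = -4*(-2) = 8)
m = 1/21 (m = 1/(13 + 8) = 1/21 ≈ 0.047619)
(-22066 + (X + 10)²) - (85 + m)² = (-22066 + (-14 + 10)²) - (85 + 1/21)² = (-22066 + (-4)²) - (1786/21)² = (-22066 + 16) - 1*3189796/441 = -22050 - 3189796/441 = -12913846/441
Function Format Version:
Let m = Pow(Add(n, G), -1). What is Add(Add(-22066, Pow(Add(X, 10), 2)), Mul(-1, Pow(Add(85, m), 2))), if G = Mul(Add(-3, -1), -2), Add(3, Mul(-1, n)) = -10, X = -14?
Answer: Rational(-12913846, 441) ≈ -29283.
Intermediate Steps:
n = 13 (n = Add(3, Mul(-1, -10)) = Add(3, 10) = 13)
G = 8 (G = Mul(-4, -2) = 8)
m = Rational(1, 21) (m = Pow(Add(13, 8), -1) = Pow(21, -1) = Rational(1, 21) ≈ 0.047619)
Add(Add(-22066, Pow(Add(X, 10), 2)), Mul(-1, Pow(Add(85, m), 2))) = Add(Add(-22066, Pow(Add(-14, 10), 2)), Mul(-1, Pow(Add(85, Rational(1, 21)), 2))) = Add(Add(-22066, Pow(-4, 2)), Mul(-1, Pow(Rational(1786, 21), 2))) = Add(Add(-22066, 16), Mul(-1, Rational(3189796, 441))) = Add(-22050, Rational(-3189796, 441)) = Rational(-12913846, 441)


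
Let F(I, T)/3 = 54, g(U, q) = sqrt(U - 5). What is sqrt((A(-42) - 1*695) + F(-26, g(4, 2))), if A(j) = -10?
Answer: I*sqrt(543) ≈ 23.302*I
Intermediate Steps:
g(U, q) = sqrt(-5 + U)
F(I, T) = 162 (F(I, T) = 3*54 = 162)
sqrt((A(-42) - 1*695) + F(-26, g(4, 2))) = sqrt((-10 - 1*695) + 162) = sqrt((-10 - 695) + 162) = sqrt(-705 + 162) = sqrt(-543) = I*sqrt(543)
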